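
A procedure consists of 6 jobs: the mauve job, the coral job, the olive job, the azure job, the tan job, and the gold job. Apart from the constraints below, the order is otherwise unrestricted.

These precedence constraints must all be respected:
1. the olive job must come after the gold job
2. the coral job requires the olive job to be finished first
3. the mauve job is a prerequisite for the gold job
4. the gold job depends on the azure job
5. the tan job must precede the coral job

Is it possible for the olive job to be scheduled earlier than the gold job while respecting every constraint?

No

Following the gold job → the olive job, the gold job must precede the olive job in every valid ordering.
So no valid ordering can have the olive job before the gold job.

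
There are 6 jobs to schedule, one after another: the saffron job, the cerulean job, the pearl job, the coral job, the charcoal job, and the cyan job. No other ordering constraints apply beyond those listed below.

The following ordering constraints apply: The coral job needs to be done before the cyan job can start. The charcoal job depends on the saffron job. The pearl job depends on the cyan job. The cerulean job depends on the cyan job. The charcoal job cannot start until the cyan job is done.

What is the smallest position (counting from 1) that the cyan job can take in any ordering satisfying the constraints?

The only job forced before the cyan job (directly or transitively) is the coral job.
With 1 mandatory predecessor, the earliest the cyan job can sit is position 1+1 = 2, and placing just that one first achieves it.

2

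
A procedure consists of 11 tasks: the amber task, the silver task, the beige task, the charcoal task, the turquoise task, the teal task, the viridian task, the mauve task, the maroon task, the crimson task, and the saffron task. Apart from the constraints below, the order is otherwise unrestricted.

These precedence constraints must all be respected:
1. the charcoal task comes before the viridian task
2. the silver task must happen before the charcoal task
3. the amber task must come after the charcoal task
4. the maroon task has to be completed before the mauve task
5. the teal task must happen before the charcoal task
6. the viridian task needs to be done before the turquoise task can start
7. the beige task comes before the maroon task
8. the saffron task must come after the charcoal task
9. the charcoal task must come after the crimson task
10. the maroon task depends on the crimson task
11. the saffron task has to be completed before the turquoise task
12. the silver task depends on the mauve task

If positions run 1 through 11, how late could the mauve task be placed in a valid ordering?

Every task that must follow the mauve task has to come after it. Tracing all chains starting from the mauve task, those tasks are: the amber task, the silver task, the charcoal task, the turquoise task, the viridian task, the saffron task — 6 in total.
With 6 mandatory successors out of 11 tasks total, the latest slot for the mauve task is 11−6 = 5, and it's reachable by doing all non-successors before the mauve task.

5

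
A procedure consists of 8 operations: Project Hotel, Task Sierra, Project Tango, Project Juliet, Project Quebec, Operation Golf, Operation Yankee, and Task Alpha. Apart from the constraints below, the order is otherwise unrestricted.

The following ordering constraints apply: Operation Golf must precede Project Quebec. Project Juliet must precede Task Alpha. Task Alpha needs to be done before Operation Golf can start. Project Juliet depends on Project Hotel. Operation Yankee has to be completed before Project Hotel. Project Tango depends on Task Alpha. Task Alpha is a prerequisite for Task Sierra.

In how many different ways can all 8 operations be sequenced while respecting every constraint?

Operation Yankee is the only operation with nothing required before it, so every ordering starts there.
Enumerating by repeatedly choosing an available operation (one whose prerequisites are all placed) gives 12 distinct complete orderings.

12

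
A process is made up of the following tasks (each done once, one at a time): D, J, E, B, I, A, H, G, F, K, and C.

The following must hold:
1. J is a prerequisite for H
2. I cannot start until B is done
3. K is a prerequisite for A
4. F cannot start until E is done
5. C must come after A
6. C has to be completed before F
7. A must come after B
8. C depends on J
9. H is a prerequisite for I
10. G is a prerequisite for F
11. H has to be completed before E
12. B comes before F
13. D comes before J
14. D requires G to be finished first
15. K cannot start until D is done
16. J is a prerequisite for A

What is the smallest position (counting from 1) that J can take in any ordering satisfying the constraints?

3

The tasks that are forced before J, directly or transitively, are D, G. That's 2 tasks.
So at minimum 2 tasks come before J, putting J no earlier than position 3. That position is achievable by scheduling exactly those predecessors first.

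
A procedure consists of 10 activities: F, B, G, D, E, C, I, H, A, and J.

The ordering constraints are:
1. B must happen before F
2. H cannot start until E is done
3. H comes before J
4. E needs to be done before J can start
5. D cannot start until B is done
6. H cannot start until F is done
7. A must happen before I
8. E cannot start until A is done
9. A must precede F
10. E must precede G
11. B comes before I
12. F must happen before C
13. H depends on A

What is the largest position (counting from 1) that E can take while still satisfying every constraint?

Following every chain forward from E, the activities that must come later are G, H, J — 3 of them.
With 3 mandatory successors out of 10 activities total, the latest slot for E is 10−3 = 7, and it's reachable by doing all non-successors before E.

7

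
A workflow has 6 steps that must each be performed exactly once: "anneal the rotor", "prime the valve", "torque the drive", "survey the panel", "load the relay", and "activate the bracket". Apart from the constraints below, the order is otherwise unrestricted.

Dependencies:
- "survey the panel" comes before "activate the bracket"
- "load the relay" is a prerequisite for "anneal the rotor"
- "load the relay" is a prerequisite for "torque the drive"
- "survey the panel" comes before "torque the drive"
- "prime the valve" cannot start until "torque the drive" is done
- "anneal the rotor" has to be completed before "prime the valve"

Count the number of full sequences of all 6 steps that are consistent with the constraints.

21

2 steps have no prerequisites ("survey the panel", "load the relay"), so any of them could come first.
Enumerating by repeatedly choosing an available step (one whose prerequisites are all placed) gives 21 distinct complete orderings.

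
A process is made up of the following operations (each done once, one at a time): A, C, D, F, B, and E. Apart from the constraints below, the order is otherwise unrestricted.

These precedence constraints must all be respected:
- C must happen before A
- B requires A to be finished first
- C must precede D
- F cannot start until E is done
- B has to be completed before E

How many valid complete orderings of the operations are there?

5

C is the only operation with nothing required before it, so every ordering starts there.
Systematically extending each partial ordering one operation at a time and counting, there are 5 complete orderings.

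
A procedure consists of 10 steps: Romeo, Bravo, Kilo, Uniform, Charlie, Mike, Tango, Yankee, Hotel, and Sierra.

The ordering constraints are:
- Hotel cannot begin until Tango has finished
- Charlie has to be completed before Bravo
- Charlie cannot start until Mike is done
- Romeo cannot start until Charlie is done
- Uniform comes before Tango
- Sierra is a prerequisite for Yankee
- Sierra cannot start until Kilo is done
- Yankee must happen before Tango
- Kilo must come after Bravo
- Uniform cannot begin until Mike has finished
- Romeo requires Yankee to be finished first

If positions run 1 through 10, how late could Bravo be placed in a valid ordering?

The steps that are forced after Bravo, directly or by a chain of constraints, are Romeo, Kilo, Tango, Yankee, Hotel, Sierra. That's 6 steps.
With 6 mandatory successors out of 10 steps total, the latest slot for Bravo is 10−6 = 4, and it's reachable by doing all non-successors before Bravo.

4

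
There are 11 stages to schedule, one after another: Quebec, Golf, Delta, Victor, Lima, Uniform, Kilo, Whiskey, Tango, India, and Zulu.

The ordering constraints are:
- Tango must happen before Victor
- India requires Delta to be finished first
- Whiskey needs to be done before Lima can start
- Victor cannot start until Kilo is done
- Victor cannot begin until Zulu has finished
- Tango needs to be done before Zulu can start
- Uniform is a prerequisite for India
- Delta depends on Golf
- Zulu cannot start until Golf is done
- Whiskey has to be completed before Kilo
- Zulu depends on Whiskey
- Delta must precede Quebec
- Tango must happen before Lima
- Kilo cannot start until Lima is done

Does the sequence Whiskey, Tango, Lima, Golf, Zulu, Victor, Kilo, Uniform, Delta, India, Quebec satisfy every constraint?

The sequence places Victor ahead of Kilo.
Since Kilo is required before Victor, the ordering is invalid.

No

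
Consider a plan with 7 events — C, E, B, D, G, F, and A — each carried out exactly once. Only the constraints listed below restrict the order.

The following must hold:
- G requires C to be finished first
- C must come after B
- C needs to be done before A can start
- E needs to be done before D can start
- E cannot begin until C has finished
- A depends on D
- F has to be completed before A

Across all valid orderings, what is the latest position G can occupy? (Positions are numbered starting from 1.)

No constraint forces any event after G, so it can be placed last, in position 7.

7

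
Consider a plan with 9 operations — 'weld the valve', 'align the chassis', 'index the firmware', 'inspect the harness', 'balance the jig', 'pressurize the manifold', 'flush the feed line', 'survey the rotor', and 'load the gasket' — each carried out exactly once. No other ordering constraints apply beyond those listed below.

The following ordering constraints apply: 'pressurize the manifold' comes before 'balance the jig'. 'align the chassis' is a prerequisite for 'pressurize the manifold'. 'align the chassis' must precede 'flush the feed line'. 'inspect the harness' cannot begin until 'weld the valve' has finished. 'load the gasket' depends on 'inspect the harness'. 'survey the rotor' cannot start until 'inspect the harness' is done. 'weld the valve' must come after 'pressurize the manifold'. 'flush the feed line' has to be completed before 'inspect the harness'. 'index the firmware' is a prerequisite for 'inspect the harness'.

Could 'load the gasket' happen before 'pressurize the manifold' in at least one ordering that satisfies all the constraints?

The constraints give a chain 'pressurize the manifold' → 'weld the valve' → 'inspect the harness' → 'load the gasket', which forces 'pressurize the manifold' before 'load the gasket'.
Hence 'load the gasket' can never be scheduled before 'pressurize the manifold'.

No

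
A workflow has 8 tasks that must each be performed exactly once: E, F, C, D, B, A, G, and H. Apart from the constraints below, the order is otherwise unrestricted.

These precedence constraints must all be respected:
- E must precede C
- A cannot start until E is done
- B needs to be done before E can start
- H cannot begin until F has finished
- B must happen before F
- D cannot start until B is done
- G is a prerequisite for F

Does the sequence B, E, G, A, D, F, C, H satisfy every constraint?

Yes

Checking each listed constraint against this order: for instance, B is in position 1 and F in position 6, so that constraint holds — and the remaining constraints check out the same way.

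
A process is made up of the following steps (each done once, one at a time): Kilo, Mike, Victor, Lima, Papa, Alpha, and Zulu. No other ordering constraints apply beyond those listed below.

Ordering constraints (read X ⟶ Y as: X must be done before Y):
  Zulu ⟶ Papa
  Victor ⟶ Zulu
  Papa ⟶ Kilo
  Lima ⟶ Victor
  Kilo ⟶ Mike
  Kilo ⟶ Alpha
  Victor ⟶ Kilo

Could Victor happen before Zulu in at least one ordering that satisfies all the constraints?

Yes

Every valid ordering already has Victor before Zulu (the constraints require it), so in particular at least one does.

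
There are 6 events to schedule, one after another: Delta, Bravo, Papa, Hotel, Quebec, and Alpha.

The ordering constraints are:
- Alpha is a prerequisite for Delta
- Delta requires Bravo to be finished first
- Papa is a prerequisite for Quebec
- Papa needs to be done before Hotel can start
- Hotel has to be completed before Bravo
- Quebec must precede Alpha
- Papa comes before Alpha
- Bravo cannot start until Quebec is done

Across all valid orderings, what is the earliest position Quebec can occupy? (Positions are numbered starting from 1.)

2

Working backwards through the constraints from Quebec, its only required predecessor is Papa.
With 1 mandatory predecessor, the earliest Quebec can sit is position 1+1 = 2, and placing just that one first achieves it.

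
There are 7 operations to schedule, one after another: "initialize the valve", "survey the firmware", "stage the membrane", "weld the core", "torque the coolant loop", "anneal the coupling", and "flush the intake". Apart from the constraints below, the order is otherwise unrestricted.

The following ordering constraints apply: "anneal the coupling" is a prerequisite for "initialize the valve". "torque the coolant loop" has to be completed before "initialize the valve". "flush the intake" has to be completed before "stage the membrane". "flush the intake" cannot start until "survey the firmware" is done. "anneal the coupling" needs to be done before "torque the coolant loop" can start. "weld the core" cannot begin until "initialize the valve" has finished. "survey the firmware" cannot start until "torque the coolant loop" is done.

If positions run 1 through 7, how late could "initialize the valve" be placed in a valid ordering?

The only operation forced after "initialize the valve" (directly or by a chain) is "weld the core".
So at least 1 operation follows "initialize the valve", putting "initialize the valve" no later than position 6. That position is achievable by scheduling everything else first.

6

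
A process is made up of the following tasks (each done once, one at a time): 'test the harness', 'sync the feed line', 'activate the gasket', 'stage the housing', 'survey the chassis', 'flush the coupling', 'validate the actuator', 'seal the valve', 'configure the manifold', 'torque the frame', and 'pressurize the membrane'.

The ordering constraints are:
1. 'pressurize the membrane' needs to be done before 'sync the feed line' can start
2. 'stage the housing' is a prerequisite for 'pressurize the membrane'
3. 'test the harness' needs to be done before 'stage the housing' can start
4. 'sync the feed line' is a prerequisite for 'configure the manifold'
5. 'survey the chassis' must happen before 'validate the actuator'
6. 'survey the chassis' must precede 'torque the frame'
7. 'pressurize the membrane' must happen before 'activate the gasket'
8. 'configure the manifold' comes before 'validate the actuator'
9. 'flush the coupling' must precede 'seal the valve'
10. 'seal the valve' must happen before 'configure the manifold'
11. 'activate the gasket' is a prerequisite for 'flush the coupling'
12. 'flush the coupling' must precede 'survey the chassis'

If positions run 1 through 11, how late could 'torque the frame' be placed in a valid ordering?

No constraint forces any task after 'torque the frame', so it can be placed last, in position 11.

11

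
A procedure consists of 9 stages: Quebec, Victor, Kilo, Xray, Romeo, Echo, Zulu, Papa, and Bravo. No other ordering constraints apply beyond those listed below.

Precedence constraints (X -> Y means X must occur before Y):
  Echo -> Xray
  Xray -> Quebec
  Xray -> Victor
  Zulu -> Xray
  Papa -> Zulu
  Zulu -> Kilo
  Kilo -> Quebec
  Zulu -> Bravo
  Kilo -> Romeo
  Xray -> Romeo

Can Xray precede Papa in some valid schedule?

There is a dependency chain Papa → Zulu → Xray, so Xray always comes after Papa.
So no valid ordering can have Xray before Papa.

No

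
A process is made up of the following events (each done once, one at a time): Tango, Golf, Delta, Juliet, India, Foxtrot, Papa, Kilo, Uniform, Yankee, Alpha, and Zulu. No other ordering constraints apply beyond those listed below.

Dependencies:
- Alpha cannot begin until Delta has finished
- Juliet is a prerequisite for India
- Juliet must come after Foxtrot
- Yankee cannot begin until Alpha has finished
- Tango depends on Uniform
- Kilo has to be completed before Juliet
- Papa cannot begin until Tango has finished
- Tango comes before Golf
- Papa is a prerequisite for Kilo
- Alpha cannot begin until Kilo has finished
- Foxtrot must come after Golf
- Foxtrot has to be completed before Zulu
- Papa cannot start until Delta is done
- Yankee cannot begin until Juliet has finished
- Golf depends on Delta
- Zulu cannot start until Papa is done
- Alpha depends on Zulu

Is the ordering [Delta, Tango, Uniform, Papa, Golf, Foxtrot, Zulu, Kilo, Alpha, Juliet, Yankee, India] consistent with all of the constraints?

No

In the proposed order, Tango appears before Uniform.
That contradicts the constraint that Uniform must precede Tango.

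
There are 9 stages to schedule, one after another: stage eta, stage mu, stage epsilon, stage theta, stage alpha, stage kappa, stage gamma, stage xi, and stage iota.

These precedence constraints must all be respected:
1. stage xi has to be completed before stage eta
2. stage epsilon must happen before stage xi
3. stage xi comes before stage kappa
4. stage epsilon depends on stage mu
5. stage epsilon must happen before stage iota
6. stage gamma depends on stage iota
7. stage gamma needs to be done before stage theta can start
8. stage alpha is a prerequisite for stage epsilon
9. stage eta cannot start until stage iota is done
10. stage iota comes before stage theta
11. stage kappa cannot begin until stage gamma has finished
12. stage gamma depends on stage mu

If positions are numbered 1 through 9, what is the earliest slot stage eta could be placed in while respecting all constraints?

6

Working backwards through the constraints from stage eta, its full set of required predecessors is stage mu, stage epsilon, stage alpha, stage xi, stage iota — 5 of them.
With 5 mandatory predecessors, the earliest stage eta can sit is position 5+1 = 6, and placing just those 5 first achieves it.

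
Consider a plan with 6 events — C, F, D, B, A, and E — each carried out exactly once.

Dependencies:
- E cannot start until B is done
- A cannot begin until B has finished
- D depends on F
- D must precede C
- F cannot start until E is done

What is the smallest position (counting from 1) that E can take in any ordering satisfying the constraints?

2

The only event forced before E (directly or transitively) is B.
With 1 mandatory predecessor, the earliest E can sit is position 1+1 = 2, and placing just that one first achieves it.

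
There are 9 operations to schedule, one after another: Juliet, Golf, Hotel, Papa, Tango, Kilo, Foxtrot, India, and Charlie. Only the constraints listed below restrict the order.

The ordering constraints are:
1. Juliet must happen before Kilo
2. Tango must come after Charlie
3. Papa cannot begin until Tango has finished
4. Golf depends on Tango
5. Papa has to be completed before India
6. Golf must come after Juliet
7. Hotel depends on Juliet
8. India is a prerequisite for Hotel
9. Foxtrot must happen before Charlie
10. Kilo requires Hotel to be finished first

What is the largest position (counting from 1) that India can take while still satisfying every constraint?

The operations that are forced after India, directly or by a chain of constraints, are Hotel, Kilo. That's 2 operations.
With 2 mandatory successors out of 9 operations total, the latest slot for India is 9−2 = 7, and it's reachable by doing all non-successors before India.

7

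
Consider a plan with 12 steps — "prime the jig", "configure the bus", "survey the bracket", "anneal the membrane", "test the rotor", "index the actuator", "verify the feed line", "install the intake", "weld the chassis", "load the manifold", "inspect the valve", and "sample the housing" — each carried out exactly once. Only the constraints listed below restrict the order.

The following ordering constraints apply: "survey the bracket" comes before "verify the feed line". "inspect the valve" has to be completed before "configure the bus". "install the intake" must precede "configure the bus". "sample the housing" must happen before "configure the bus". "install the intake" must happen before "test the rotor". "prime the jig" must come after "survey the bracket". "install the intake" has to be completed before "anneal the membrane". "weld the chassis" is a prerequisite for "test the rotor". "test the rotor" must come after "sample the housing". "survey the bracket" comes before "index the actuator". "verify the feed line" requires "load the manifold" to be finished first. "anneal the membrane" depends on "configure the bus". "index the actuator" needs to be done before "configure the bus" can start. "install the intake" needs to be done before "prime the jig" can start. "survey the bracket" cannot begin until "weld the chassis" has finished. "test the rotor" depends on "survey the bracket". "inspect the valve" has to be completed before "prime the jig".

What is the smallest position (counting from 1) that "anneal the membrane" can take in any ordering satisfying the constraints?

The steps that are forced before "anneal the membrane", directly or transitively, are "configure the bus", "survey the bracket", "index the actuator", "install the intake", "weld the chassis", "inspect the valve", "sample the housing". That's 7 steps.
With 7 mandatory predecessors, the earliest "anneal the membrane" can sit is position 7+1 = 8, and placing just those 7 first achieves it.

8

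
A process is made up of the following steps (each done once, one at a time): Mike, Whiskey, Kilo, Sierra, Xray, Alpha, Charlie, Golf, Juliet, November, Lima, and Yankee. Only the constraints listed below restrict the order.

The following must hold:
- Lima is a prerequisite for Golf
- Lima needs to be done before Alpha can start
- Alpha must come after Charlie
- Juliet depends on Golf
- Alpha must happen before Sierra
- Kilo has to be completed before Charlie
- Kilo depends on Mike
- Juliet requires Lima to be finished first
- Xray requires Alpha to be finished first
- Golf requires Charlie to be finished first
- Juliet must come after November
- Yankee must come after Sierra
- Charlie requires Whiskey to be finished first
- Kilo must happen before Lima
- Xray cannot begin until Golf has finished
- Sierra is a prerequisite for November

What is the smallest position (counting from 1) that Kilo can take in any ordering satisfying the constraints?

2

The only step forced before Kilo (directly or transitively) is Mike.
With 1 mandatory predecessor, the earliest Kilo can sit is position 1+1 = 2, and placing just that one first achieves it.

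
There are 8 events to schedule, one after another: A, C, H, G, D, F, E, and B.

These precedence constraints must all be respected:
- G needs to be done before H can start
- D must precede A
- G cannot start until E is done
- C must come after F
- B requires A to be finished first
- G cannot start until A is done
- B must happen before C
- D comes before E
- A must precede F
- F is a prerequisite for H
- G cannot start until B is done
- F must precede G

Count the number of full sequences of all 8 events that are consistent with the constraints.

D is the only event with nothing required before it, so every ordering starts there.
Enumerating by repeatedly choosing an available event (one whose prerequisites are all placed) gives 26 distinct complete orderings.

26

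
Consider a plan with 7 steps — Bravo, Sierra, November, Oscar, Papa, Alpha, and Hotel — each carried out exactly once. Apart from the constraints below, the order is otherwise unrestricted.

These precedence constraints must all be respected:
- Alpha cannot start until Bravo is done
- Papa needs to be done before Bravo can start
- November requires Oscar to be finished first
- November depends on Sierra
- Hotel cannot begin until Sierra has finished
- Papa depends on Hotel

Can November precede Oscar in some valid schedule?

No

There is a dependency chain Oscar → November, so November always comes after Oscar.
So no valid ordering can have November before Oscar.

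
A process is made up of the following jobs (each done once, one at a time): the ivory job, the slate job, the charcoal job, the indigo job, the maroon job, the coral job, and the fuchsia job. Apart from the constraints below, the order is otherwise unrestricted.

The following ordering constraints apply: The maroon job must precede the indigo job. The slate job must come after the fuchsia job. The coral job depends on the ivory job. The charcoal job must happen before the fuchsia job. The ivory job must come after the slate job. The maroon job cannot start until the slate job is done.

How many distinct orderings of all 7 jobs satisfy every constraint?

Only the charcoal job has no prerequisites, so it must go first.
Counting all ways to extend the partial order to a total order gives 6.

6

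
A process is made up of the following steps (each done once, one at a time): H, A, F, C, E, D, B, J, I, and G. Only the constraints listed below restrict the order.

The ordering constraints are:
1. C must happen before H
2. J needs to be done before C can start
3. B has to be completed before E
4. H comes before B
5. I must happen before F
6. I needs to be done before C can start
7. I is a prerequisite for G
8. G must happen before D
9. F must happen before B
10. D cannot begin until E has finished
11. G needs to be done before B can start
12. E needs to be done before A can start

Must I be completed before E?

Yes

Chaining the stated constraints: I → G → B → E.
So I must precede E in any valid ordering.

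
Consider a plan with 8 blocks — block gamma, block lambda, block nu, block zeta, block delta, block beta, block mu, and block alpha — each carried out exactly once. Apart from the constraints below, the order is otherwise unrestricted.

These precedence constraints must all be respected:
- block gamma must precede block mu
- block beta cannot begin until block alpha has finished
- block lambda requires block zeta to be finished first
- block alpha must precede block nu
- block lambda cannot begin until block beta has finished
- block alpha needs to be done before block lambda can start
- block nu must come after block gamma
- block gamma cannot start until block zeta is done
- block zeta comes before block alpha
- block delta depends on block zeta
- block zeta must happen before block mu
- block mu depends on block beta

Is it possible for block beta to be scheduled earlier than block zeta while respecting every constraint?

Following block zeta → block alpha → block beta, block zeta must precede block beta in every valid ordering.
Hence block beta can never be scheduled before block zeta.

No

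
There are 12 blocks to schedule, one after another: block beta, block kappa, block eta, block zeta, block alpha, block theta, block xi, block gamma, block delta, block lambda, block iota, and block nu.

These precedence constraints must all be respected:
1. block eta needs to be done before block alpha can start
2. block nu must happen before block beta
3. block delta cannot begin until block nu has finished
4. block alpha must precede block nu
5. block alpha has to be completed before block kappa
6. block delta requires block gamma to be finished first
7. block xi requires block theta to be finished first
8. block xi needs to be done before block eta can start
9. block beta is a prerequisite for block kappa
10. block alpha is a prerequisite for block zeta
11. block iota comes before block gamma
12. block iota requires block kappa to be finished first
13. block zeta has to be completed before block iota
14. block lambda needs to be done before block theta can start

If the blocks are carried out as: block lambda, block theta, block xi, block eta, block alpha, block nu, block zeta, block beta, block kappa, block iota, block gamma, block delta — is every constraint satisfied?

Yes

Going through the constraints one by one, each required predecessor appears earlier in the sequence than its dependent — e.g. block nu (position 6) is before block delta (position 12), as required.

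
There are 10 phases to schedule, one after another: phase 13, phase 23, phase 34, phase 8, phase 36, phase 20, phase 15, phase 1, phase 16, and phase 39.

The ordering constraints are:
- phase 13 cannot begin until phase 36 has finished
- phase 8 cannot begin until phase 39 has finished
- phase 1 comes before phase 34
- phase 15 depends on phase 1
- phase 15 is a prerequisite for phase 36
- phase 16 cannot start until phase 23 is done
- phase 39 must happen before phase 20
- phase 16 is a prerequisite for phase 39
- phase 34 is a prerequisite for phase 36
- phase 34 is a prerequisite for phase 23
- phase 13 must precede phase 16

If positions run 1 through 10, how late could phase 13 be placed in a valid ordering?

Every phase that must follow phase 13 has to come after it. Tracing all chains starting from phase 13, those phases are: phase 8, phase 20, phase 16, phase 39 — 4 in total.
So at least 4 phases follow phase 13, putting phase 13 no later than position 6. That position is achievable by scheduling everything else first.

6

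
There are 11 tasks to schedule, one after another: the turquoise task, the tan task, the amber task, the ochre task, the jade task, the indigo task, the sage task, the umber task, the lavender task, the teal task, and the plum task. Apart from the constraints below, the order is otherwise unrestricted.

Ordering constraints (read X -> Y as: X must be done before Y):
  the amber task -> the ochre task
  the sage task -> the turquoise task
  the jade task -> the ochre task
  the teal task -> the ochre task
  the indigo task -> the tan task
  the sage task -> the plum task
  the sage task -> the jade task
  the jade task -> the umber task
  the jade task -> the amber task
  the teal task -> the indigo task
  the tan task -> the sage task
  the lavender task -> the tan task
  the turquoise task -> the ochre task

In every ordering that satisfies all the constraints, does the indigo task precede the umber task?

Chaining the stated constraints: the indigo task → the tan task → the sage task → the jade task → the umber task.
Hence the indigo task necessarily comes before the umber task.

Yes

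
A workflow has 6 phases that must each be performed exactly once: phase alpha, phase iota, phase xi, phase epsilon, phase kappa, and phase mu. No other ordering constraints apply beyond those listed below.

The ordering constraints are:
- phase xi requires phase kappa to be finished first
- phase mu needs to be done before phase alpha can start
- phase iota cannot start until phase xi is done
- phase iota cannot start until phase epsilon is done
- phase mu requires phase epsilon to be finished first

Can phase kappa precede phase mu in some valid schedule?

Yes

Nothing in the constraints forces phase mu before phase kappa — there is no chain from phase mu to phase kappa.
That means at least one valid schedule has phase kappa before phase mu.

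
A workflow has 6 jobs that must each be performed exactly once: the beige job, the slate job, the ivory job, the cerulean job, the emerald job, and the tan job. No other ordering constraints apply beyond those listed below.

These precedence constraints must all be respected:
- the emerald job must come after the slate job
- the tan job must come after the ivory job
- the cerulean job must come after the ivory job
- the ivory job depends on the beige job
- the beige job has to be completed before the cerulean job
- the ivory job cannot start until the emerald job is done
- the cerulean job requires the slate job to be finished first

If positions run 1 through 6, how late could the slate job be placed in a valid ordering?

2

Following every chain forward from the slate job, the jobs that must come later are the ivory job, the cerulean job, the emerald job, the tan job — 4 of them.
With 4 mandatory successors out of 6 jobs total, the latest slot for the slate job is 6−4 = 2, and it's reachable by doing all non-successors before the slate job.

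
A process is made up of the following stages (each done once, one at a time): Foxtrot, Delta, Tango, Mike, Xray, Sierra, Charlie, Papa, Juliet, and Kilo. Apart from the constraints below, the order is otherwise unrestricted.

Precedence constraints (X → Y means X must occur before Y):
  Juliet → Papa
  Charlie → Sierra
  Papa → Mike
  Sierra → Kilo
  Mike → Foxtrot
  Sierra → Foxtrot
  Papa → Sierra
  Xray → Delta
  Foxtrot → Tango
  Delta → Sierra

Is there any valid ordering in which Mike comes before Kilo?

Yes

The constraints leave Mike and Kilo unordered relative to each other; nothing requires Kilo earlier.
So a valid ordering placing Mike earlier than Kilo exists.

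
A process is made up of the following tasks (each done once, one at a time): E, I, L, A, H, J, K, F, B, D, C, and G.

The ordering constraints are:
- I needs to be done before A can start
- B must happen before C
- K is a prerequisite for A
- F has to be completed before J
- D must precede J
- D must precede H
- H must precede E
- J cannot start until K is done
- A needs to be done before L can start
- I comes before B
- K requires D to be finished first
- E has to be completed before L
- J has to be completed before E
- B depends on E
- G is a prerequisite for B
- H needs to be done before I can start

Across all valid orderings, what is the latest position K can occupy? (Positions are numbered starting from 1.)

6

Every task that must follow K has to come after it. Tracing all chains starting from K, those tasks are: E, L, A, J, B, C — 6 in total.
So at least 6 tasks follow K, putting K no later than position 6. That position is achievable by scheduling everything else first.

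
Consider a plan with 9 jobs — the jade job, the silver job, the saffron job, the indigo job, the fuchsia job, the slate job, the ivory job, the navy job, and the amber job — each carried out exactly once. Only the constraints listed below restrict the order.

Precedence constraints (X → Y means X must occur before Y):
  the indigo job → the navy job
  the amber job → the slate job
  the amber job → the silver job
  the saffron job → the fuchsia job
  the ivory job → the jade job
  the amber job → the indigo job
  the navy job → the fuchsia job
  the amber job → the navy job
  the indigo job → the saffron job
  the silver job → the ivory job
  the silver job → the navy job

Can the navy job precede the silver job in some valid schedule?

No

The constraints give a chain the silver job → the navy job, which forces the silver job before the navy job.
So no valid ordering can have the navy job before the silver job.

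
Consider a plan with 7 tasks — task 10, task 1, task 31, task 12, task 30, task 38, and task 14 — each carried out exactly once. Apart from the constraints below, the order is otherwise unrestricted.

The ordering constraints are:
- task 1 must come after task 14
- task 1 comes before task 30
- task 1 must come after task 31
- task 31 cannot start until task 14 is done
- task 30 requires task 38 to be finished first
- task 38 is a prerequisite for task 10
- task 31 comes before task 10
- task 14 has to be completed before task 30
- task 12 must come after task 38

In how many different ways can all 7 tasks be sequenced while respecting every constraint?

The tasks with no prerequisites are task 38, task 14; any of them can be placed first.
Counting all ways to extend the partial order to a total order gives 51.

51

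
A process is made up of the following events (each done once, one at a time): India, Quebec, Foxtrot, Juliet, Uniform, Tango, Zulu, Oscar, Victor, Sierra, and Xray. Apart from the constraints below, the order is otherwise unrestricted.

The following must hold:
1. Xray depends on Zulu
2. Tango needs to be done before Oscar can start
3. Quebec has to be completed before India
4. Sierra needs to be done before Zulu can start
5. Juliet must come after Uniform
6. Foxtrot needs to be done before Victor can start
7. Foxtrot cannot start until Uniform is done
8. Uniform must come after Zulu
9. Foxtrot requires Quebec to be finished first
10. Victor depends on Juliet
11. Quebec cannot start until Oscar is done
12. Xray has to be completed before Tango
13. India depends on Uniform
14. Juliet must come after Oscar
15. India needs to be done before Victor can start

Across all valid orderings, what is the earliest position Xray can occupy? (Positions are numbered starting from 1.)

The events that are forced before Xray, directly or transitively, are Zulu, Sierra. That's 2 events.
With 2 mandatory predecessors, the earliest Xray can sit is position 2+1 = 3, and placing just those 2 first achieves it.

3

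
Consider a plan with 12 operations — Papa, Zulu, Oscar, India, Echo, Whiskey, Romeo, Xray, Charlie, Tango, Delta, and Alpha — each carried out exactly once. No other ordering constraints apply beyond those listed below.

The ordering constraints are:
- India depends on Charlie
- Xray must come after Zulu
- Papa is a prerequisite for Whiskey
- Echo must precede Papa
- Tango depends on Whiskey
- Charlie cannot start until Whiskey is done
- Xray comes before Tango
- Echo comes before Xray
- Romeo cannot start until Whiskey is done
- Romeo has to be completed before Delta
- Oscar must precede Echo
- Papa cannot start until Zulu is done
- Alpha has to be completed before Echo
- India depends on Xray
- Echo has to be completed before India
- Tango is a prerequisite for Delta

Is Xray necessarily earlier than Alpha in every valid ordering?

No

The constraints actually force Alpha before Xray (via Alpha → Echo → Xray), not the other way around.
So Xray never precedes Alpha.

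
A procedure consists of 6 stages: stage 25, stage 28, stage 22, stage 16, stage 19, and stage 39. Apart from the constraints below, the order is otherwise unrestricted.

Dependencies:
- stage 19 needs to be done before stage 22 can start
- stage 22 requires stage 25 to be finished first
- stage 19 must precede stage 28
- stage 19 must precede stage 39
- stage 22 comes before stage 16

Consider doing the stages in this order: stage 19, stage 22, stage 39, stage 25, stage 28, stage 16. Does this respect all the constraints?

Here stage 25 comes after stage 22.
That contradicts the constraint that stage 25 must precede stage 22.

No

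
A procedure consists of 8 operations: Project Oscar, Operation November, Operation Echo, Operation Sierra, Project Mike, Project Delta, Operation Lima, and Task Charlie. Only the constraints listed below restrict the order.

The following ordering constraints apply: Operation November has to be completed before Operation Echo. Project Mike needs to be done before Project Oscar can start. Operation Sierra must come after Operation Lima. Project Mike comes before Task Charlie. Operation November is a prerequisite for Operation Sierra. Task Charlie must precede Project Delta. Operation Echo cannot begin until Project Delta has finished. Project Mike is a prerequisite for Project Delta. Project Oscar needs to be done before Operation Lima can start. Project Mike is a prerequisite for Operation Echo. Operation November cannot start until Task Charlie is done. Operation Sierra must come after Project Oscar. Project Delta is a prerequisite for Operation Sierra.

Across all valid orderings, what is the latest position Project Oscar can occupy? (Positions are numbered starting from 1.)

6

Every operation that must follow Project Oscar has to come after it. Tracing all chains starting from Project Oscar, those operations are: Operation Sierra, Operation Lima — 2 in total.
With 2 mandatory successors out of 8 operations total, the latest slot for Project Oscar is 8−2 = 6, and it's reachable by doing all non-successors before Project Oscar.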